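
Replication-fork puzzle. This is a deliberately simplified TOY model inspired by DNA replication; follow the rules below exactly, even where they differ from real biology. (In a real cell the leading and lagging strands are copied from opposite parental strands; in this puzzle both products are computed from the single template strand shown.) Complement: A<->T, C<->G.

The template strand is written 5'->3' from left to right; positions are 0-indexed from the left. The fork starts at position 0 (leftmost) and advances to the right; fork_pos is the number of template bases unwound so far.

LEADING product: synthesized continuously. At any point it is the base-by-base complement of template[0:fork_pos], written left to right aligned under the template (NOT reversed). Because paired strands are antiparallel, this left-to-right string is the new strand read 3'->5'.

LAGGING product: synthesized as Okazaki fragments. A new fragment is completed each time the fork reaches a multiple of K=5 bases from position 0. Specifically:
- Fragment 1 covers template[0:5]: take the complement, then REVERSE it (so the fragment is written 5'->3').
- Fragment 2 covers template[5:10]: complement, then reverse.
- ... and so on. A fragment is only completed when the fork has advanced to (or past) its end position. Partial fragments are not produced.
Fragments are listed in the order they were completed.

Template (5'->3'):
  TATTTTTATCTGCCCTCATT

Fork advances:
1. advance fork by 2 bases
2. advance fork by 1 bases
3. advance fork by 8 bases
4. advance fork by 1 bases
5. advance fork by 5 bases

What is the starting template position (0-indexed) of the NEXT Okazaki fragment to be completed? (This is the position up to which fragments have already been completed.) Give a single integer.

Answer: 15

Derivation:
Step 1: advance 2 -> fork_pos = 0 + 2 = 2. Next multiple of 5 is 5 (not reached); still 0 fragment(s).
Step 2: advance 1 -> fork_pos = 2 + 1 = 3. Next multiple of 5 is 5 (not reached); still 0 fragment(s).
Step 3: advance 8 -> fork_pos = 3 + 8 = 11. Reached multiple(s) of 5: 5, 10 -> fragments 1-2 completed (2 total).
Step 4: advance 1 -> fork_pos = 11 + 1 = 12. Next multiple of 5 is 15 (not reached); still 2 fragment(s).
Step 5: advance 5 -> fork_pos = 12 + 5 = 17. Reached multiple(s) of 5: 15 -> fragment 3 completed (3 total).
3 fragment(s) completed, covering template[0:15] (3 x 5 = 15). The next fragment, fragment 4, covers template[15:20], so it starts at position 15.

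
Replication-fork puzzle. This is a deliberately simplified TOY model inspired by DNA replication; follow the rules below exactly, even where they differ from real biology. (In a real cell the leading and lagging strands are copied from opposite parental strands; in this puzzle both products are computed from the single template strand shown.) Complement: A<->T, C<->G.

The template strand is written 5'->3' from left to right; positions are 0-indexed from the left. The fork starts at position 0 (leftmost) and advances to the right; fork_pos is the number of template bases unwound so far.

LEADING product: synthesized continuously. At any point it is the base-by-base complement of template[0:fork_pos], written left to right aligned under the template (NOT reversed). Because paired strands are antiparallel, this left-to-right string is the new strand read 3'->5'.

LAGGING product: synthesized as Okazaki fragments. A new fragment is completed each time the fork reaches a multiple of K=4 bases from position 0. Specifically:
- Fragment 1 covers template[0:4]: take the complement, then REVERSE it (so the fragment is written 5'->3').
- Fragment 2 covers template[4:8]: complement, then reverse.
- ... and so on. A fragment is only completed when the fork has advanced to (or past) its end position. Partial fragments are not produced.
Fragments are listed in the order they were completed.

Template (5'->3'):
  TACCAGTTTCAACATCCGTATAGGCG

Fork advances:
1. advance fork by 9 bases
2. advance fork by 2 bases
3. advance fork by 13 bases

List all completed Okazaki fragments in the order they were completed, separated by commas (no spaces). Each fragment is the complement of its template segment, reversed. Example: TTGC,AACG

Answer: GGTA,AACT,TTGA,GATG,TACG,CCTA

Derivation:
Step 1: advance 9 -> fork_pos = 0 + 9 = 9. Reached multiple(s) of 4: 4, 8 -> fragments 1-2 completed (2 total).
Step 2: advance 2 -> fork_pos = 9 + 2 = 11. Next multiple of 4 is 12 (not reached); still 2 fragment(s).
Step 3: advance 13 -> fork_pos = 11 + 13 = 24. Reached multiple(s) of 4: 12, 16, 20, 24 -> fragments 3-6 completed (6 total).
Final fork_pos = 24, so 6 fragment(s) are complete. Build each: template segment -> complement -> reverse.
Fragment 1: template[0:4] = TACC -> complement ATGG -> reversed GGTA
Fragment 2: template[4:8] = AGTT -> complement TCAA -> reversed AACT
Fragment 3: template[8:12] = TCAA -> complement AGTT -> reversed TTGA
Fragment 4: template[12:16] = CATC -> complement GTAG -> reversed GATG
Fragment 5: template[16:20] = CGTA -> complement GCAT -> reversed TACG
Fragment 6: template[20:24] = TAGG -> complement ATCC -> reversed CCTA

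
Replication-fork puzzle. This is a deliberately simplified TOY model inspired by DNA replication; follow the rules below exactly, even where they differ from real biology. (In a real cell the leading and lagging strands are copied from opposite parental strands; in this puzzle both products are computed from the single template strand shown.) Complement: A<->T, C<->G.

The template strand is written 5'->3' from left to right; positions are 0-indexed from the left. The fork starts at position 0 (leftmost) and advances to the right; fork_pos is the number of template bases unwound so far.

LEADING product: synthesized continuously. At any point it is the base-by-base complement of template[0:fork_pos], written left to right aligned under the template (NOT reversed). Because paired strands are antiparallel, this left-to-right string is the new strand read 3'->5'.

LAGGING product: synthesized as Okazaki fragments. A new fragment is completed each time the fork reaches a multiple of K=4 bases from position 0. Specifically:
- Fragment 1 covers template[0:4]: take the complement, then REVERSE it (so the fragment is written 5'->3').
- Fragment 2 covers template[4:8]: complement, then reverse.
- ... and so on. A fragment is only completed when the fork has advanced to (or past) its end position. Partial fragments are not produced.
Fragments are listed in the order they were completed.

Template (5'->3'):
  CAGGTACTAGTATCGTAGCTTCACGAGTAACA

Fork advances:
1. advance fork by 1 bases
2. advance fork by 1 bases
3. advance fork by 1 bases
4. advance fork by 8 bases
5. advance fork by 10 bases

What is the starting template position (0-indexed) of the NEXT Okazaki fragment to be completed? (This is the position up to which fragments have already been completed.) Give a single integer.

Answer: 20

Derivation:
Step 1: advance 1 -> fork_pos = 0 + 1 = 1. Next multiple of 4 is 4 (not reached); still 0 fragment(s).
Step 2: advance 1 -> fork_pos = 1 + 1 = 2. Next multiple of 4 is 4 (not reached); still 0 fragment(s).
Step 3: advance 1 -> fork_pos = 2 + 1 = 3. Next multiple of 4 is 4 (not reached); still 0 fragment(s).
Step 4: advance 8 -> fork_pos = 3 + 8 = 11. Reached multiple(s) of 4: 4, 8 -> fragments 1-2 completed (2 total).
Step 5: advance 10 -> fork_pos = 11 + 10 = 21. Reached multiple(s) of 4: 12, 16, 20 -> fragments 3-5 completed (5 total).
5 fragment(s) completed, covering template[0:20] (5 x 4 = 20). The next fragment, fragment 6, covers template[20:24], so it starts at position 20.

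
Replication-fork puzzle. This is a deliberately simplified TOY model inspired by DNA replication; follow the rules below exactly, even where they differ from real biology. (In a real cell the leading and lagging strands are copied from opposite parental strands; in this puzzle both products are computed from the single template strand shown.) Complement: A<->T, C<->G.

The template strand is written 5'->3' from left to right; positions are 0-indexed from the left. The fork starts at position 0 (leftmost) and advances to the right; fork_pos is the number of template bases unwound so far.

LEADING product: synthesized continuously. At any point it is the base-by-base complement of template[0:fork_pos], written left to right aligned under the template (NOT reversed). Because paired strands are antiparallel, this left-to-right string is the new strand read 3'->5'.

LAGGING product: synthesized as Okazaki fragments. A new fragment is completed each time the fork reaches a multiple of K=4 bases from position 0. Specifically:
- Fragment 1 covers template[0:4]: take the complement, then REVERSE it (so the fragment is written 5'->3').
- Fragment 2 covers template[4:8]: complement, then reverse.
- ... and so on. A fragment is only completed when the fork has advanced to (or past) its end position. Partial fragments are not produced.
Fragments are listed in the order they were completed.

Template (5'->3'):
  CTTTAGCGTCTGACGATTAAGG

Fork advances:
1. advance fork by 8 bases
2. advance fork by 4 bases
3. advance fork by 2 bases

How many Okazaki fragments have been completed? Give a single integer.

Step 1: advance 8 -> fork_pos = 0 + 8 = 8. Reached multiple(s) of 4: 4, 8 -> fragments 1-2 completed (2 total).
Step 2: advance 4 -> fork_pos = 8 + 4 = 12. Reached multiple(s) of 4: 12 -> fragment 3 completed (3 total).
Step 3: advance 2 -> fork_pos = 12 + 2 = 14. Next multiple of 4 is 16 (not reached); still 3 fragment(s).
Check: final fork_pos = 14; the multiples of 4 that are <= 14 are 4..12 -> 14 // 4 = 3 completed fragment(s).

Answer: 3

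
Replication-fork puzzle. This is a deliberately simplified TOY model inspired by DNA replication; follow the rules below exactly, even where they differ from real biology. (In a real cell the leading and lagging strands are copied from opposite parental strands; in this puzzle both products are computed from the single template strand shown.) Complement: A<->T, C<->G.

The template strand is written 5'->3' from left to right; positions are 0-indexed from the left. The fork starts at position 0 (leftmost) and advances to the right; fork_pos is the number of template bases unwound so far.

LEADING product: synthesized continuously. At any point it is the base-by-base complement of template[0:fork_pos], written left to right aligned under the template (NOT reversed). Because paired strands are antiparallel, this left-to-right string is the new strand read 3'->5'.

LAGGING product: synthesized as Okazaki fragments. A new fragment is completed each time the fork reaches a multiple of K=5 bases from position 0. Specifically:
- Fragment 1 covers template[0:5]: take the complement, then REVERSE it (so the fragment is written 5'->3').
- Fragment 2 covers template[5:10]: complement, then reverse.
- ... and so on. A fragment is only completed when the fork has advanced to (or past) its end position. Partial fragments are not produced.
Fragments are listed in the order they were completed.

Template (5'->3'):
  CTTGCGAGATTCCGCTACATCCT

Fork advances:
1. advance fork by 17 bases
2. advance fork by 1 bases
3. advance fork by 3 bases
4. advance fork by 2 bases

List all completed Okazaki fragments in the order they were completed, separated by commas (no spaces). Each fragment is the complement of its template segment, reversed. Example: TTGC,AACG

Step 1: advance 17 -> fork_pos = 0 + 17 = 17. Reached multiple(s) of 5: 5, 10, 15 -> fragments 1-3 completed (3 total).
Step 2: advance 1 -> fork_pos = 17 + 1 = 18. Next multiple of 5 is 20 (not reached); still 3 fragment(s).
Step 3: advance 3 -> fork_pos = 18 + 3 = 21. Reached multiple(s) of 5: 20 -> fragment 4 completed (4 total).
Step 4: advance 2 -> fork_pos = 21 + 2 = 23. Next multiple of 5 is 25 (not reached); still 4 fragment(s).
Final fork_pos = 23, so 4 fragment(s) are complete. Build each: template segment -> complement -> reverse.
Fragment 1: template[0:5] = CTTGC -> complement GAACG -> reversed GCAAG
Fragment 2: template[5:10] = GAGAT -> complement CTCTA -> reversed ATCTC
Fragment 3: template[10:15] = TCCGC -> complement AGGCG -> reversed GCGGA
Fragment 4: template[15:20] = TACAT -> complement ATGTA -> reversed ATGTA

Answer: GCAAG,ATCTC,GCGGA,ATGTA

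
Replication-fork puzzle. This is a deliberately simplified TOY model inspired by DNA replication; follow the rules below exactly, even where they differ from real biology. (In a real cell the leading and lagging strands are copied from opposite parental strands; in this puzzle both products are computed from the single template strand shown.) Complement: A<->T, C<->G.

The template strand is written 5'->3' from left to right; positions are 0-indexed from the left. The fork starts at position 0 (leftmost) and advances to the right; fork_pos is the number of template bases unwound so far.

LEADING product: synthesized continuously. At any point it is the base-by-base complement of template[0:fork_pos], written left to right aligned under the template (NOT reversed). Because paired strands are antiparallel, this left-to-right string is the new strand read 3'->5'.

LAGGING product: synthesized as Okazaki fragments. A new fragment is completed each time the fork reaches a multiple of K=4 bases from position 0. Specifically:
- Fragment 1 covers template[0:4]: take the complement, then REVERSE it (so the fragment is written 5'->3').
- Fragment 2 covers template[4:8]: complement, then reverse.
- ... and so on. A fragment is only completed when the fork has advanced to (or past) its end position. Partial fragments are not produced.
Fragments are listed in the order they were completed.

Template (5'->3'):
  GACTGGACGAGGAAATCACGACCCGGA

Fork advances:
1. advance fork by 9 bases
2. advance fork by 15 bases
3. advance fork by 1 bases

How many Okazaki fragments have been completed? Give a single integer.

Step 1: advance 9 -> fork_pos = 0 + 9 = 9. Reached multiple(s) of 4: 4, 8 -> fragments 1-2 completed (2 total).
Step 2: advance 15 -> fork_pos = 9 + 15 = 24. Reached multiple(s) of 4: 12, 16, 20, 24 -> fragments 3-6 completed (6 total).
Step 3: advance 1 -> fork_pos = 24 + 1 = 25. Next multiple of 4 is 28 (not reached); still 6 fragment(s).
Check: final fork_pos = 25; the multiples of 4 that are <= 25 are 4..24 -> 25 // 4 = 6 completed fragment(s).

Answer: 6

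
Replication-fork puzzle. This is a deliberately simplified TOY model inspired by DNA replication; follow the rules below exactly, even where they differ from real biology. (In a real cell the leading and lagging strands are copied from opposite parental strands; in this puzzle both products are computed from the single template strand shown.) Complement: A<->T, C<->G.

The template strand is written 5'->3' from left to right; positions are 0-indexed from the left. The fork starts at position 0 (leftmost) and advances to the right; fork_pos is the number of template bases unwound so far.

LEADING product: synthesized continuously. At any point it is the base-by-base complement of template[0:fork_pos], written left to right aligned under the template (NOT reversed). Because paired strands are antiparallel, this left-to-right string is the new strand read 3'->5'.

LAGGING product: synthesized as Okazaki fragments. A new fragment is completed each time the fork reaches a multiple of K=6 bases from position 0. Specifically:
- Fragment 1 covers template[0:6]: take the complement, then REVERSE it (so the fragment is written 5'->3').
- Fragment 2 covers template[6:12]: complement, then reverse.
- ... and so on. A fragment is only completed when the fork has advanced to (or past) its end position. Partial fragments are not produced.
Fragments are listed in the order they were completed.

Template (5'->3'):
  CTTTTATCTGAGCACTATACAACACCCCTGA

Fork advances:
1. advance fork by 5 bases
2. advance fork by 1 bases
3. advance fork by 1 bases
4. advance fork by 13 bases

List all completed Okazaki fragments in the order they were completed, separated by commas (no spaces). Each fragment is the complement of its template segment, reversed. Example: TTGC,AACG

Answer: TAAAAG,CTCAGA,ATAGTG

Derivation:
Step 1: advance 5 -> fork_pos = 0 + 5 = 5. Next multiple of 6 is 6 (not reached); still 0 fragment(s).
Step 2: advance 1 -> fork_pos = 5 + 1 = 6. Reached multiple(s) of 6: 6 -> fragment 1 completed (1 total).
Step 3: advance 1 -> fork_pos = 6 + 1 = 7. Next multiple of 6 is 12 (not reached); still 1 fragment(s).
Step 4: advance 13 -> fork_pos = 7 + 13 = 20. Reached multiple(s) of 6: 12, 18 -> fragments 2-3 completed (3 total).
Final fork_pos = 20, so 3 fragment(s) are complete. Build each: template segment -> complement -> reverse.
Fragment 1: template[0:6] = CTTTTA -> complement GAAAAT -> reversed TAAAAG
Fragment 2: template[6:12] = TCTGAG -> complement AGACTC -> reversed CTCAGA
Fragment 3: template[12:18] = CACTAT -> complement GTGATA -> reversed ATAGTG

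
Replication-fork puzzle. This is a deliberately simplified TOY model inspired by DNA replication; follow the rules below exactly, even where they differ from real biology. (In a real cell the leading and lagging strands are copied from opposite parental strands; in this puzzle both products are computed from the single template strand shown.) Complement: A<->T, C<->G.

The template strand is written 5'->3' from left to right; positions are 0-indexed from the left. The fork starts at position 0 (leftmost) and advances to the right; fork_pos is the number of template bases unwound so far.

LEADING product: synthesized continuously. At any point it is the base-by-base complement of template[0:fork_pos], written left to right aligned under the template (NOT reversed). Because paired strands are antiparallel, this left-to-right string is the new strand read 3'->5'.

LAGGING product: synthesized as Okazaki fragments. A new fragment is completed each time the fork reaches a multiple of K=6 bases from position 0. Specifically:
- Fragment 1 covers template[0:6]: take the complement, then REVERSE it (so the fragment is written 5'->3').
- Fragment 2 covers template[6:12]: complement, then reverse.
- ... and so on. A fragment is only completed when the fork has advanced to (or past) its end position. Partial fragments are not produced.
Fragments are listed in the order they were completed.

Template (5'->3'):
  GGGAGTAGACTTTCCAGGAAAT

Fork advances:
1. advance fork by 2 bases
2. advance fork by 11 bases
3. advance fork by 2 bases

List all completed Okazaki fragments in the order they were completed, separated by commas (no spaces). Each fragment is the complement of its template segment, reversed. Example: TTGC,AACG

Answer: ACTCCC,AAGTCT

Derivation:
Step 1: advance 2 -> fork_pos = 0 + 2 = 2. Next multiple of 6 is 6 (not reached); still 0 fragment(s).
Step 2: advance 11 -> fork_pos = 2 + 11 = 13. Reached multiple(s) of 6: 6, 12 -> fragments 1-2 completed (2 total).
Step 3: advance 2 -> fork_pos = 13 + 2 = 15. Next multiple of 6 is 18 (not reached); still 2 fragment(s).
Final fork_pos = 15, so 2 fragment(s) are complete. Build each: template segment -> complement -> reverse.
Fragment 1: template[0:6] = GGGAGT -> complement CCCTCA -> reversed ACTCCC
Fragment 2: template[6:12] = AGACTT -> complement TCTGAA -> reversed AAGTCT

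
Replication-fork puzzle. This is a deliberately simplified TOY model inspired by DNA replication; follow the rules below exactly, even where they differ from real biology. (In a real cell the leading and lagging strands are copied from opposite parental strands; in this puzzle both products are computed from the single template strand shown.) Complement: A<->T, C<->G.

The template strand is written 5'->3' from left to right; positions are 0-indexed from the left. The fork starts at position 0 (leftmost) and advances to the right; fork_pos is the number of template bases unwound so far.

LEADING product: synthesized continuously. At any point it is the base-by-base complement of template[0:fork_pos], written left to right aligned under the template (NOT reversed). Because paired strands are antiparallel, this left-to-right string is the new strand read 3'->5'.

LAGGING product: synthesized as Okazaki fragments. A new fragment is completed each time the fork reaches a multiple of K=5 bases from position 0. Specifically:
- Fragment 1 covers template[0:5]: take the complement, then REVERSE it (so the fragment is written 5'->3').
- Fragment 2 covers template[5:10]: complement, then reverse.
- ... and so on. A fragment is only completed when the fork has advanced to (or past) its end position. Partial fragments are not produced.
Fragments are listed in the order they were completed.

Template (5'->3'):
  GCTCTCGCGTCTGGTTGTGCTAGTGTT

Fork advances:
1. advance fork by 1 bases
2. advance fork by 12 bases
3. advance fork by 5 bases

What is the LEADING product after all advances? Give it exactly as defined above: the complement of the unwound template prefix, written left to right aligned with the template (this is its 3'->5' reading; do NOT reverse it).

Step 1: advance 1 -> fork_pos = 0 + 1 = 1.
Step 2: advance 12 -> fork_pos = 1 + 12 = 13.
Step 3: advance 5 -> fork_pos = 13 + 5 = 18.
Unwound prefix: template[0:18] = GCTCTCGCGTCTGGTTGT
Complement it base by base (A<->T, C<->G), keeping left-to-right order:
  [0:5] GCTCT -> CGAGA
  [5:10] CGCGT -> GCGCA
  [10:15] CTGGT -> GACCA
  [15:18] TGT -> ACA
Concatenate: CGAGAGCGCAGACCAACA (length 18; written aligned with the template, i.e. 3'->5').

Answer: CGAGAGCGCAGACCAACA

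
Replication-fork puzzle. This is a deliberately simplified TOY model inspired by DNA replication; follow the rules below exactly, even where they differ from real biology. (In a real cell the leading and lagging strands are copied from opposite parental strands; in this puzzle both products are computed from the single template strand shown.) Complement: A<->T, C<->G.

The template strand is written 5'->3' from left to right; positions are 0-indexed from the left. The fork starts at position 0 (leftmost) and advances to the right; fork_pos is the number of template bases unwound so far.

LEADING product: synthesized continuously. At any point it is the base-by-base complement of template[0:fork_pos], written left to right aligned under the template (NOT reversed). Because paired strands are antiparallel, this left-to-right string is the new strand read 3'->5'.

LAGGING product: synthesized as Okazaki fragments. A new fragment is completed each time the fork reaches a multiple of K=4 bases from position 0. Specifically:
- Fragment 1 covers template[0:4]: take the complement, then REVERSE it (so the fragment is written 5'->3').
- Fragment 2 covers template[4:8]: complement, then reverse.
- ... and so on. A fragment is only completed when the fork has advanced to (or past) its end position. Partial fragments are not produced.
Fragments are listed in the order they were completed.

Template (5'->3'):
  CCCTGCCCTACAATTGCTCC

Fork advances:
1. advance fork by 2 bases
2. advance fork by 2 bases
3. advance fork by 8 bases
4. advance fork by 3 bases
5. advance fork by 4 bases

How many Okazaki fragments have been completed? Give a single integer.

Step 1: advance 2 -> fork_pos = 0 + 2 = 2. Next multiple of 4 is 4 (not reached); still 0 fragment(s).
Step 2: advance 2 -> fork_pos = 2 + 2 = 4. Reached multiple(s) of 4: 4 -> fragment 1 completed (1 total).
Step 3: advance 8 -> fork_pos = 4 + 8 = 12. Reached multiple(s) of 4: 8, 12 -> fragments 2-3 completed (3 total).
Step 4: advance 3 -> fork_pos = 12 + 3 = 15. Next multiple of 4 is 16 (not reached); still 3 fragment(s).
Step 5: advance 4 -> fork_pos = 15 + 4 = 19. Reached multiple(s) of 4: 16 -> fragment 4 completed (4 total).
Check: final fork_pos = 19; the multiples of 4 that are <= 19 are 4..16 -> 19 // 4 = 4 completed fragment(s).

Answer: 4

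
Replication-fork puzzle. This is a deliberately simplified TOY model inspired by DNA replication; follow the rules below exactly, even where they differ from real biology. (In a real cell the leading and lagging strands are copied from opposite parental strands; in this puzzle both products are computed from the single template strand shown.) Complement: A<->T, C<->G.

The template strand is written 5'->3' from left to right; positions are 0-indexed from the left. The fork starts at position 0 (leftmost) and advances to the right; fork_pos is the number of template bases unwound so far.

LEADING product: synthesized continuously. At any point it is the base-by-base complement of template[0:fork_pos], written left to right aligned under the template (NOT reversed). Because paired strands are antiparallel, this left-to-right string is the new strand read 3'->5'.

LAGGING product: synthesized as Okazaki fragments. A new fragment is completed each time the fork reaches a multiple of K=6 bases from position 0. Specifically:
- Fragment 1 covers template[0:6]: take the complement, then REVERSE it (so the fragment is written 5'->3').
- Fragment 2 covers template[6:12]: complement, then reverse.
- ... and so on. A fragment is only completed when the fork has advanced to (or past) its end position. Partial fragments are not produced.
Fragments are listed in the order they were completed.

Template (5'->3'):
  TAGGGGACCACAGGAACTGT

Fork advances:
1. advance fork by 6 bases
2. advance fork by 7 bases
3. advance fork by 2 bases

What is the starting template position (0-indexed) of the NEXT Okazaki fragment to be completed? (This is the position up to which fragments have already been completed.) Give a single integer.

Step 1: advance 6 -> fork_pos = 0 + 6 = 6. Reached multiple(s) of 6: 6 -> fragment 1 completed (1 total).
Step 2: advance 7 -> fork_pos = 6 + 7 = 13. Reached multiple(s) of 6: 12 -> fragment 2 completed (2 total).
Step 3: advance 2 -> fork_pos = 13 + 2 = 15. Next multiple of 6 is 18 (not reached); still 2 fragment(s).
2 fragment(s) completed, covering template[0:12] (2 x 6 = 12). The next fragment, fragment 3, covers template[12:18], so it starts at position 12.

Answer: 12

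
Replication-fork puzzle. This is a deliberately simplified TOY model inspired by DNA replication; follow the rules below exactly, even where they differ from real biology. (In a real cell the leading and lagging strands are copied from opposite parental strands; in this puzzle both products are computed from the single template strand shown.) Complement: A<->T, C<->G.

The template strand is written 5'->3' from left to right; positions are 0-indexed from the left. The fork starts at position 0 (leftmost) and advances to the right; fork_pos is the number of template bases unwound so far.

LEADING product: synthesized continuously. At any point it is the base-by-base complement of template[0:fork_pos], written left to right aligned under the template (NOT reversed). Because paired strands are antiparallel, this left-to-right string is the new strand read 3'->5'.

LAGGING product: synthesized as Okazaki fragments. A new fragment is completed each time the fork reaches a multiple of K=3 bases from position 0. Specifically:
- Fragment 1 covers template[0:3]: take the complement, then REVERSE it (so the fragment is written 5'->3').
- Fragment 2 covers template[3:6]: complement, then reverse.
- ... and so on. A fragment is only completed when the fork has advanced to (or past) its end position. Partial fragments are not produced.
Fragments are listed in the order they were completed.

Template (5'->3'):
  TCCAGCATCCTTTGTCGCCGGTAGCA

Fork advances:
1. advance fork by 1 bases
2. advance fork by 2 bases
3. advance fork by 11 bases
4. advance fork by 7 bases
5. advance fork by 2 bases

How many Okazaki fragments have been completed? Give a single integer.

Step 1: advance 1 -> fork_pos = 0 + 1 = 1. Next multiple of 3 is 3 (not reached); still 0 fragment(s).
Step 2: advance 2 -> fork_pos = 1 + 2 = 3. Reached multiple(s) of 3: 3 -> fragment 1 completed (1 total).
Step 3: advance 11 -> fork_pos = 3 + 11 = 14. Reached multiple(s) of 3: 6, 9, 12 -> fragments 2-4 completed (4 total).
Step 4: advance 7 -> fork_pos = 14 + 7 = 21. Reached multiple(s) of 3: 15, 18, 21 -> fragments 5-7 completed (7 total).
Step 5: advance 2 -> fork_pos = 21 + 2 = 23. Next multiple of 3 is 24 (not reached); still 7 fragment(s).
Check: final fork_pos = 23; the multiples of 3 that are <= 23 are 3..21 -> 23 // 3 = 7 completed fragment(s).

Answer: 7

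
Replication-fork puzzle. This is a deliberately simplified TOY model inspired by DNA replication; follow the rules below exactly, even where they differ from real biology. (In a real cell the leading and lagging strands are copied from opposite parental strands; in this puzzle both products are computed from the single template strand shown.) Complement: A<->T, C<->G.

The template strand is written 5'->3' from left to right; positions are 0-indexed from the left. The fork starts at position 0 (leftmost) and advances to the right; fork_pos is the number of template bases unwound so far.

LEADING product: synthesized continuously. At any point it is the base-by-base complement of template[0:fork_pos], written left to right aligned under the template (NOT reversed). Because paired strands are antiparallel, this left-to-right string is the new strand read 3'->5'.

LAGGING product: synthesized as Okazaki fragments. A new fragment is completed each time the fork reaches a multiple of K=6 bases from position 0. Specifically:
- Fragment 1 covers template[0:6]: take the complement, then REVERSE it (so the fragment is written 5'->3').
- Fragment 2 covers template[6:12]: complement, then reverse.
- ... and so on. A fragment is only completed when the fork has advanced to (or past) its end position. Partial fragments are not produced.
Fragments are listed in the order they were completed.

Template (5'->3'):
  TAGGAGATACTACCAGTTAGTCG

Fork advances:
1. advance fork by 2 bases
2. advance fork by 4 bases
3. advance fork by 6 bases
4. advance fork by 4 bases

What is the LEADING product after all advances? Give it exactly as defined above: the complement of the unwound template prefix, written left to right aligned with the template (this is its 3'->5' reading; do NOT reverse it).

Step 1: advance 2 -> fork_pos = 0 + 2 = 2.
Step 2: advance 4 -> fork_pos = 2 + 4 = 6.
Step 3: advance 6 -> fork_pos = 6 + 6 = 12.
Step 4: advance 4 -> fork_pos = 12 + 4 = 16.
Unwound prefix: template[0:16] = TAGGAGATACTACCAG
Complement it base by base (A<->T, C<->G), keeping left-to-right order:
  [0:5] TAGGA -> ATCCT
  [5:10] GATAC -> CTATG
  [10:15] TACCA -> ATGGT
  [15:16] G -> C
Concatenate: ATCCTCTATGATGGTC (length 16; written aligned with the template, i.e. 3'->5').

Answer: ATCCTCTATGATGGTC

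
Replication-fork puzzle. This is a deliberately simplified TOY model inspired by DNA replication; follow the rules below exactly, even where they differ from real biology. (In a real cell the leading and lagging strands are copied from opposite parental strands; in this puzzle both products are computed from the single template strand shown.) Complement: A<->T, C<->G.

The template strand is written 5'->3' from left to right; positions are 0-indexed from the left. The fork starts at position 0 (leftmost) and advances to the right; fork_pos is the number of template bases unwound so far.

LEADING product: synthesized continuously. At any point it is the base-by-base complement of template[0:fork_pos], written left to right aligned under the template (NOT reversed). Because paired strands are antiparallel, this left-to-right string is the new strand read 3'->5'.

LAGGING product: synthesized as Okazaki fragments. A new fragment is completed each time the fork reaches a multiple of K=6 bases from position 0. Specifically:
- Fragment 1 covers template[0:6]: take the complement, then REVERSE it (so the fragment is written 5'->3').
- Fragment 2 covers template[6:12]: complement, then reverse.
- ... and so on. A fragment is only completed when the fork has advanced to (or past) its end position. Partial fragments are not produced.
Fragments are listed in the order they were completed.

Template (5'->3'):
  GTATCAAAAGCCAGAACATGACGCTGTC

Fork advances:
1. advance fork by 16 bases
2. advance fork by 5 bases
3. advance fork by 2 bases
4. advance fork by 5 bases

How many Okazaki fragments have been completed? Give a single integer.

Step 1: advance 16 -> fork_pos = 0 + 16 = 16. Reached multiple(s) of 6: 6, 12 -> fragments 1-2 completed (2 total).
Step 2: advance 5 -> fork_pos = 16 + 5 = 21. Reached multiple(s) of 6: 18 -> fragment 3 completed (3 total).
Step 3: advance 2 -> fork_pos = 21 + 2 = 23. Next multiple of 6 is 24 (not reached); still 3 fragment(s).
Step 4: advance 5 -> fork_pos = 23 + 5 = 28. Reached multiple(s) of 6: 24 -> fragment 4 completed (4 total).
Check: final fork_pos = 28; the multiples of 6 that are <= 28 are 6..24 -> 28 // 6 = 4 completed fragment(s).

Answer: 4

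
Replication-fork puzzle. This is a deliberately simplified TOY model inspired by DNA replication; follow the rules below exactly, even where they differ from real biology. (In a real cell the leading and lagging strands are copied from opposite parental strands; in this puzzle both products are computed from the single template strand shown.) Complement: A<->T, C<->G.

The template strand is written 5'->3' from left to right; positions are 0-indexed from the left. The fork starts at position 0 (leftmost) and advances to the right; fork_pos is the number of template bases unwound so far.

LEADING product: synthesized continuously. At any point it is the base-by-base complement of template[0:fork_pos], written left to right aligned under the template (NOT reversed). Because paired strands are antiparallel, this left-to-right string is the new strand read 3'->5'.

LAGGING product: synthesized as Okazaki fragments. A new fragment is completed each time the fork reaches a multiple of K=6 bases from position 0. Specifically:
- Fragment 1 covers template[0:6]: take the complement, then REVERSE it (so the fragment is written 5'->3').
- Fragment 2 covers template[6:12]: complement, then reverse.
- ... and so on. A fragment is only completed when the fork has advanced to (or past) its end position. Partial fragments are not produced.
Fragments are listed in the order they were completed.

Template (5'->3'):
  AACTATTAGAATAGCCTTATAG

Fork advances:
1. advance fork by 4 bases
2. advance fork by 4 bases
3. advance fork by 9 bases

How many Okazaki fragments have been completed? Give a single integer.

Step 1: advance 4 -> fork_pos = 0 + 4 = 4. Next multiple of 6 is 6 (not reached); still 0 fragment(s).
Step 2: advance 4 -> fork_pos = 4 + 4 = 8. Reached multiple(s) of 6: 6 -> fragment 1 completed (1 total).
Step 3: advance 9 -> fork_pos = 8 + 9 = 17. Reached multiple(s) of 6: 12 -> fragment 2 completed (2 total).
Check: final fork_pos = 17; the multiples of 6 that are <= 17 are 6..12 -> 17 // 6 = 2 completed fragment(s).

Answer: 2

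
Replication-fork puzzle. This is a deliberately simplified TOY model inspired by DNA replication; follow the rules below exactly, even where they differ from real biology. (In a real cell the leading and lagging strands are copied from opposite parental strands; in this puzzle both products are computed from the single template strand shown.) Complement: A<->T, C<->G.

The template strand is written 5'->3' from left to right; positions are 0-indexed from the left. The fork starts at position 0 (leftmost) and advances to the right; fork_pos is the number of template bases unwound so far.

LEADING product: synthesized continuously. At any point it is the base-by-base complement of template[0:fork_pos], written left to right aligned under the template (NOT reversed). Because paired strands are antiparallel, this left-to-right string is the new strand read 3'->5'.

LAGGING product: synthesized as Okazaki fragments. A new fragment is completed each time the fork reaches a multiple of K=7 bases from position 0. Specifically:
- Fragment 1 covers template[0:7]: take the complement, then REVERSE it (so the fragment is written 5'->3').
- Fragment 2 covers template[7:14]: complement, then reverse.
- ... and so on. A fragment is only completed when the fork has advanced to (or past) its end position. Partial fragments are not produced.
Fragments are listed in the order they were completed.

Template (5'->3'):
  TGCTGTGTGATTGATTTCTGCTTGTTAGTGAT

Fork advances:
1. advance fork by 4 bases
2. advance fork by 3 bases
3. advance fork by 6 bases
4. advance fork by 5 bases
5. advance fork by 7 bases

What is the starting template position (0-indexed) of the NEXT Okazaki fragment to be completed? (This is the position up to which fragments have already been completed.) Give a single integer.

Answer: 21

Derivation:
Step 1: advance 4 -> fork_pos = 0 + 4 = 4. Next multiple of 7 is 7 (not reached); still 0 fragment(s).
Step 2: advance 3 -> fork_pos = 4 + 3 = 7. Reached multiple(s) of 7: 7 -> fragment 1 completed (1 total).
Step 3: advance 6 -> fork_pos = 7 + 6 = 13. Next multiple of 7 is 14 (not reached); still 1 fragment(s).
Step 4: advance 5 -> fork_pos = 13 + 5 = 18. Reached multiple(s) of 7: 14 -> fragment 2 completed (2 total).
Step 5: advance 7 -> fork_pos = 18 + 7 = 25. Reached multiple(s) of 7: 21 -> fragment 3 completed (3 total).
3 fragment(s) completed, covering template[0:21] (3 x 7 = 21). The next fragment, fragment 4, covers template[21:28], so it starts at position 21.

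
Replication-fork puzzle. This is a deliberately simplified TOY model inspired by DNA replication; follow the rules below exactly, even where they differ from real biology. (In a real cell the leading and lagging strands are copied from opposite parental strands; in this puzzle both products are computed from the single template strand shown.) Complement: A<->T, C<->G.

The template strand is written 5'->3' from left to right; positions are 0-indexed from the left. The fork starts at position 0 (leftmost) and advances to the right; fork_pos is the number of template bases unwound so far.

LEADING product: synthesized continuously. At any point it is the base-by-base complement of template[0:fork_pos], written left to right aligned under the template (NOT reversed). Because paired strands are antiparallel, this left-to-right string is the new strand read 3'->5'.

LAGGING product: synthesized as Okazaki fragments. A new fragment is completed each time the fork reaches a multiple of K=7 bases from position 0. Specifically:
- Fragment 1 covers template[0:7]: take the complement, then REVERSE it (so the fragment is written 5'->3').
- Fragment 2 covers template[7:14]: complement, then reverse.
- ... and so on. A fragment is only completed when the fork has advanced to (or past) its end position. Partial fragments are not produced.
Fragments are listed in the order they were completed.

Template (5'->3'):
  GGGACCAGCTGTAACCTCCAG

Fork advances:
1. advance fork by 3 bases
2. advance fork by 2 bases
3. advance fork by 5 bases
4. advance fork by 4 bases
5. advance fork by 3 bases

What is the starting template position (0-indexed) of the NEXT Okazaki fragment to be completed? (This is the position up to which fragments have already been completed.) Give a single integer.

Answer: 14

Derivation:
Step 1: advance 3 -> fork_pos = 0 + 3 = 3. Next multiple of 7 is 7 (not reached); still 0 fragment(s).
Step 2: advance 2 -> fork_pos = 3 + 2 = 5. Next multiple of 7 is 7 (not reached); still 0 fragment(s).
Step 3: advance 5 -> fork_pos = 5 + 5 = 10. Reached multiple(s) of 7: 7 -> fragment 1 completed (1 total).
Step 4: advance 4 -> fork_pos = 10 + 4 = 14. Reached multiple(s) of 7: 14 -> fragment 2 completed (2 total).
Step 5: advance 3 -> fork_pos = 14 + 3 = 17. Next multiple of 7 is 21 (not reached); still 2 fragment(s).
2 fragment(s) completed, covering template[0:14] (2 x 7 = 14). The next fragment, fragment 3, covers template[14:21], so it starts at position 14.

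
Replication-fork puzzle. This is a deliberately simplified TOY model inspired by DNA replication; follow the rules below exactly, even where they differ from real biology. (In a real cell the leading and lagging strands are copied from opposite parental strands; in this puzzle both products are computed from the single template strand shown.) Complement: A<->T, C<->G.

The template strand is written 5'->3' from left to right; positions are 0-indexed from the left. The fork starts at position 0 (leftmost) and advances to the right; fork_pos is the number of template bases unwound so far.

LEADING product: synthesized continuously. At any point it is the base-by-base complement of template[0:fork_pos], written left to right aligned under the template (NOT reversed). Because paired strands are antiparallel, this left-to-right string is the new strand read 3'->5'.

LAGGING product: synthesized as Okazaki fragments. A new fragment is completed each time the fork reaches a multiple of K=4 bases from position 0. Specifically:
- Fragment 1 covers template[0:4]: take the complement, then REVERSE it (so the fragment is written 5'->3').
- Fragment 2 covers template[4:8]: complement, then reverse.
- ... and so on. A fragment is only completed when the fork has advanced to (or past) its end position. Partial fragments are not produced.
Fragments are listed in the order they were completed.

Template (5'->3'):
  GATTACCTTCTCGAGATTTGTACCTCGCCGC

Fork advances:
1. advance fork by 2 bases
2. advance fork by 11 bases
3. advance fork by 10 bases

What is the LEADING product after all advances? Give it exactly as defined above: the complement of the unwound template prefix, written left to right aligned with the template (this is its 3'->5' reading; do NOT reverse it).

Answer: CTAATGGAAGAGCTCTAAACATG

Derivation:
Step 1: advance 2 -> fork_pos = 0 + 2 = 2.
Step 2: advance 11 -> fork_pos = 2 + 11 = 13.
Step 3: advance 10 -> fork_pos = 13 + 10 = 23.
Unwound prefix: template[0:23] = GATTACCTTCTCGAGATTTGTAC
Complement it base by base (A<->T, C<->G), keeping left-to-right order:
  [0:5] GATTA -> CTAAT
  [5:10] CCTTC -> GGAAG
  [10:15] TCGAG -> AGCTC
  [15:20] ATTTG -> TAAAC
  [20:23] TAC -> ATG
Concatenate: CTAATGGAAGAGCTCTAAACATG (length 23; written aligned with the template, i.e. 3'->5').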